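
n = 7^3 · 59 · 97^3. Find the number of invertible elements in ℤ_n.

15402457728

φ(7^3) = 7^2·(7−1) = 49·6 = 294.
φ(59) = 59 − 1 = 58.
φ(97^3) = 97^3 − 97^2 = 912673 − 9409 = 903264.
φ(18469763501) = 294 × 58 × 903264 = 15402457728.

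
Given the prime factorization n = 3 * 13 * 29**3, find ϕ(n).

565152

φ(951171) = 951171 · (1 − 1/3) · (1 − 1/13) · (1 − 1/29)
       = 951171 · 672/1131 = 565152.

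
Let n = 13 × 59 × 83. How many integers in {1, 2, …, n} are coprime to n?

57072

φ(63661) = 63661 · (1 − 1/13) · (1 − 1/59) · (1 − 1/83)
       = 63661 · 57072/63661 = 57072.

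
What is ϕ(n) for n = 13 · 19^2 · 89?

φ(13) = 13 − 1 = 12.
φ(19^2) = 19^2 − 19^1 = 361 − 19 = 342.
φ(89) = 89 − 1 = 88.
Multiply: 12 · 342 · 88 = 361152.

361152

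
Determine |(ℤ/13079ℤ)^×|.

11200

13079 = 11 * 29 * 41.
φ(13079) = 13079 · (1 − 1/11) · (1 − 1/29) · (1 − 1/41)
       = 13079 · 11200/13079 = 11200.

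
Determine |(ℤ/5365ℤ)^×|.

4032

5365 = 5 * 29 * 37.
φ(5365) = 5365 · (1 − 1/5) · (1 − 1/29) · (1 − 1/37)
       = 5365 · 4032/5365 = 4032.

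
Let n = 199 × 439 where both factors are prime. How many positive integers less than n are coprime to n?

86724

φ(n) = (p − 1)(q − 1) = (199−1)(439−1) = 198·438 = 86724.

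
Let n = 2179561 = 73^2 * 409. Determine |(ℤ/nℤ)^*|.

φ(73^2) = 73^1·(73−1) = 73·72 = 5256.
φ(409) = 409 − 1 = 408.
Multiply: 5256 · 408 = 2144448.

2144448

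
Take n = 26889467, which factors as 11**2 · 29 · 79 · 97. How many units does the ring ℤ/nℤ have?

φ(26889467) = 26889467 · (1 − 1/11) · (1 − 1/29) · (1 − 1/79) · (1 − 1/97)
       = 26889467 · 2096640/2444497 = 23063040.

23063040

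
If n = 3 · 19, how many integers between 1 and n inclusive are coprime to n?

φ(57) = 57 · (1 − 1/3) · (1 − 1/19)
       = 57 · 36/57 = 36.

36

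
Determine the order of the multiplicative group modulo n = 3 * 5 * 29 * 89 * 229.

φ(8865735) = 8865735 · (1 − 1/3) · (1 − 1/5) · (1 − 1/29) · (1 − 1/89) · (1 − 1/229)
       = 8865735 · 4494336/8865735 = 4494336.

4494336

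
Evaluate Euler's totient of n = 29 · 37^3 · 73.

φ(29) = 29 − 1 = 28.
φ(37^3) = 37^3 − 37^2 = 50653 − 1369 = 49284.
φ(73) = 73 − 1 = 72.
φ(107232401) = 28 × 49284 × 72 = 99356544.

99356544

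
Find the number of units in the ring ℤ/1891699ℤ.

Factor 1891699: 1891699 = 29 · 37 · 41 · 43.
φ(1891699) = 1891699 · (1 − 1/29) · (1 − 1/37) · (1 − 1/41) · (1 − 1/43)
       = 1891699 · 1693440/1891699 = 1693440.

1693440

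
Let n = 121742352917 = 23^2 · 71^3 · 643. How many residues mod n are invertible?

114630525240

φ(23^2) = 23^1·(23−1) = 23·22 = 506.
φ(71^3) = 71^3 − 71^2 = 357911 − 5041 = 352870.
φ(643) = 643 − 1 = 642.
Since φ is multiplicative, φ(121742352917) = 506 · 352870 · 642 = 114630525240.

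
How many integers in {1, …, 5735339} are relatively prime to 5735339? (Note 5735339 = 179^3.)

5703298

φ(179^3) = 179^3 − 179^2 = 5735339 − 32041 = 5703298.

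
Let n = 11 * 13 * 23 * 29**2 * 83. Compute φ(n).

175781760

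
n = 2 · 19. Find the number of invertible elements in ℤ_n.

18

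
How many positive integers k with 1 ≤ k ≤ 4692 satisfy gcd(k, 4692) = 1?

1408

Factor 4692: 4692 = 2^2 · 3 · 17 · 23.
φ(2^2) = 2^1·(2−1) = 2·1 = 2.
φ(3) = 3 − 1 = 2.
φ(17) = 17 − 1 = 16.
φ(23) = 23 − 1 = 22.
Since φ is multiplicative, φ(4692) = 2 · 2 · 16 · 22 = 1408.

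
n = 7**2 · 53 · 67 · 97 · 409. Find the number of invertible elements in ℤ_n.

5645832192

φ(6903062327) = 6903062327 · (1 − 1/7) · (1 − 1/53) · (1 − 1/67) · (1 − 1/97) · (1 − 1/409)
       = 6903062327 · 806547456/986151761 = 5645832192.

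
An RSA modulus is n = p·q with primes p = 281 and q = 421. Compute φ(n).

For distinct primes, φ(pq) = (p−1)(q−1) = 280 × 420 = 117600.

117600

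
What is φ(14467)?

12672

First factor: 14467 = 17 * 23 * 37.
φ(14467) = 14467 · (1 − 1/17) · (1 − 1/23) · (1 − 1/37)
       = 14467 · 12672/14467 = 12672.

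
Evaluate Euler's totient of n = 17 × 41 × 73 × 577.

26542080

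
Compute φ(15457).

Factor 15457: 15457 = 13 · 29 · 41.
φ(15457) = 15457 · (1 − 1/13) · (1 − 1/29) · (1 − 1/41)
       = 15457 · 13440/15457 = 13440.

13440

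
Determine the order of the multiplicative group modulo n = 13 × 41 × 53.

24960

φ(13) = 13 − 1 = 12.
φ(41) = 41 − 1 = 40.
φ(53) = 53 − 1 = 52.
Since φ is multiplicative, φ(28249) = 12 · 40 · 52 = 24960.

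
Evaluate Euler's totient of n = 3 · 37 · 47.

φ(3) = 3 − 1 = 2.
φ(37) = 37 − 1 = 36.
φ(47) = 47 − 1 = 46.
φ(5217) = 2 × 36 × 46 = 3312.

3312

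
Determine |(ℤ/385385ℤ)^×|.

221760

385385 = 5 · 7^2 · 11^2 · 13.
φ(5) = 5 − 1 = 4.
φ(7^2) = 7^1·(7−1) = 7·6 = 42.
φ(11^2) = 11^2 − 11^1 = 121 − 11 = 110.
φ(13) = 13 − 1 = 12.
Multiply: 4 · 42 · 110 · 12 = 221760.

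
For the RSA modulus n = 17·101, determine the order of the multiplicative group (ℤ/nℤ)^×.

φ(n) = (p − 1)(q − 1) = (17−1)(101−1) = 16·100 = 1600.

1600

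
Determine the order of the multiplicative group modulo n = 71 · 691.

48300

φ(49061) = 49061 · (1 − 1/71) · (1 − 1/691)
       = 49061 · 48300/49061 = 48300.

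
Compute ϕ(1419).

840

Factor 1419: 1419 = 3 · 11 · 43.
φ(1419) = 1419 · (1 − 1/3) · (1 − 1/11) · (1 − 1/43)
       = 1419 · 840/1419 = 840.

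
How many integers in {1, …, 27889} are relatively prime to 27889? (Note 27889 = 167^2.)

27722

φ(27889) = 27889 · (1 − 1/167)
       = 27889 · 166/167 = 27722.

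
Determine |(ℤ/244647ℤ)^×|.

First factor: 244647 = 3^3 · 13 · 17 · 41.
φ(3^3) = 3^2·(3−1) = 9·2 = 18.
φ(13) = 13 − 1 = 12.
φ(17) = 17 − 1 = 16.
φ(41) = 41 − 1 = 40.
Multiply: 18 · 12 · 16 · 40 = 138240.

138240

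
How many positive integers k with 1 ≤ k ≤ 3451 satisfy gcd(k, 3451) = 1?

First factor: 3451 = 7 * 17 * 29.
φ(3451) = 3451 · (1 − 1/7) · (1 − 1/17) · (1 − 1/29)
       = 3451 · 2688/3451 = 2688.

2688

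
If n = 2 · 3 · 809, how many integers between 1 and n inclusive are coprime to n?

1616

φ(2) = 2 − 1 = 1.
φ(3) = 3 − 1 = 2.
φ(809) = 809 − 1 = 808.
Multiply: 1 · 2 · 808 = 1616.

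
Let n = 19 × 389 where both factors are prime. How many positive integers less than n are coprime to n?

6984

φ(n) = (p − 1)(q − 1) = (19−1)(389−1) = 18·388 = 6984.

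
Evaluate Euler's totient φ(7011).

4320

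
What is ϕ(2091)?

1280

Factor 2091: 2091 = 3 · 17 · 41.
φ(2091) = 2091 · (1 − 1/3) · (1 − 1/17) · (1 − 1/41)
       = 2091 · 1280/2091 = 1280.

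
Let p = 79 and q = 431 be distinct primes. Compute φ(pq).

33540

φ(34049) = 34049 · (1 − 1/79) · (1 − 1/431)
       = 34049 · 33540/34049 = 33540.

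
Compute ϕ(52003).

Prime factorization: 52003 = 7 · 17 · 19 · 23.
φ(52003) = 52003 · (1 − 1/7) · (1 − 1/17) · (1 − 1/19) · (1 − 1/23)
       = 52003 · 38016/52003 = 38016.

38016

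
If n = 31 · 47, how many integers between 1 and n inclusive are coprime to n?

1380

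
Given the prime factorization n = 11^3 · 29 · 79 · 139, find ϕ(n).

φ(11^3) = 11^3 − 11^2 = 1331 − 121 = 1210.
φ(29) = 29 − 1 = 28.
φ(79) = 79 − 1 = 78.
φ(139) = 139 − 1 = 138.
Since φ is multiplicative, φ(423855619) = 1210 · 28 · 78 · 138 = 364684320.

364684320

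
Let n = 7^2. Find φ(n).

42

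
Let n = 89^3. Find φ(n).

φ(89^3) = 89^3 − 89^2 = 704969 − 7921 = 697048.

697048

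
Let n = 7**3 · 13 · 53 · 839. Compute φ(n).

153736128

φ(7^3) = 7^3 − 7^2 = 343 − 49 = 294.
φ(13) = 13 − 1 = 12.
φ(53) = 53 − 1 = 52.
φ(839) = 839 − 1 = 838.
φ(198278353) = 294 × 12 × 52 × 838 = 153736128.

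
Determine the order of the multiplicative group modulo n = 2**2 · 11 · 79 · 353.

549120

φ(2^2) = 2^1·(2−1) = 2·1 = 2.
φ(11) = 11 − 1 = 10.
φ(79) = 79 − 1 = 78.
φ(353) = 353 − 1 = 352.
Since φ is multiplicative, φ(1227028) = 2 · 10 · 78 · 352 = 549120.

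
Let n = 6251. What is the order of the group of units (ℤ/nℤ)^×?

4968

First factor: 6251 = 7 × 19 × 47.
φ(7) = 7 − 1 = 6.
φ(19) = 19 − 1 = 18.
φ(47) = 47 − 1 = 46.
Multiply: 6 · 18 · 46 = 4968.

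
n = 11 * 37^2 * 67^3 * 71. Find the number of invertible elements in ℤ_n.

φ(321572491207) = 321572491207 · (1 − 1/11) · (1 − 1/37) · (1 − 1/67) · (1 − 1/71)
       = 321572491207 · 1663200/1936099 = 276245877600.

276245877600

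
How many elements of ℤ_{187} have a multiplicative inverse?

Prime factorization: 187 = 11 · 17.
φ(187) = 187 · (1 − 1/11) · (1 − 1/17)
       = 187 · 160/187 = 160.

160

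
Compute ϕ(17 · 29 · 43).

φ(21199) = 21199 · (1 − 1/17) · (1 − 1/29) · (1 − 1/43)
       = 21199 · 18816/21199 = 18816.

18816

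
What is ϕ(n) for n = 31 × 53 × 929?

1447680

φ(31) = 31 − 1 = 30.
φ(53) = 53 − 1 = 52.
φ(929) = 929 − 1 = 928.
Multiply: 30 · 52 · 928 = 1447680.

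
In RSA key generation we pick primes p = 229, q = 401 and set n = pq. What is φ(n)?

91200

φ(229) = 229 − 1 = 228.
φ(401) = 401 − 1 = 400.
Multiply: 228 · 400 = 91200.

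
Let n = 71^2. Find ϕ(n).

φ(5041) = 5041 · (1 − 1/71)
       = 5041 · 70/71 = 4970.

4970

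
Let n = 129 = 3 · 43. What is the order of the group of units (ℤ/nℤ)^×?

φ(3) = 3 − 1 = 2.
φ(43) = 43 − 1 = 42.
Multiply: 2 · 42 = 84.

84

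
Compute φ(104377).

77760

First factor: 104377 = 7 × 13 × 31 × 37.
φ(7) = 7 − 1 = 6.
φ(13) = 13 − 1 = 12.
φ(31) = 31 − 1 = 30.
φ(37) = 37 − 1 = 36.
φ(104377) = 6 × 12 × 30 × 36 = 77760.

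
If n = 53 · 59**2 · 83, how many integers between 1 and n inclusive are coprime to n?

14591408

φ(15312919) = 15312919 · (1 − 1/53) · (1 − 1/59) · (1 − 1/83)
       = 15312919 · 247312/259541 = 14591408.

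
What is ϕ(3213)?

3213 = 3^3 × 7 × 17.
φ(3^3) = 3^2·(3−1) = 9·2 = 18.
φ(7) = 7 − 1 = 6.
φ(17) = 17 − 1 = 16.
φ(3213) = 18 × 6 × 16 = 1728.

1728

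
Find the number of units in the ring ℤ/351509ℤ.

295680

Prime factorization: 351509 = 17 * 23 * 29 * 31.
φ(351509) = 351509 · (1 − 1/17) · (1 − 1/23) · (1 − 1/29) · (1 − 1/31)
       = 351509 · 295680/351509 = 295680.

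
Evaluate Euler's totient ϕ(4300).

1680

First factor: 4300 = 2^2 · 5^2 · 43.
φ(4300) = 4300 · (1 − 1/2) · (1 − 1/5) · (1 − 1/43)
       = 4300 · 168/430 = 1680.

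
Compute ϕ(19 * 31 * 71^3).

190549800

φ(210809579) = 210809579 · (1 − 1/19) · (1 − 1/31) · (1 − 1/71)
       = 210809579 · 37800/41819 = 190549800.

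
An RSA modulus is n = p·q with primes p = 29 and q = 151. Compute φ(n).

4200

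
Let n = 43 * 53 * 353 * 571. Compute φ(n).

φ(43) = 43 − 1 = 42.
φ(53) = 53 − 1 = 52.
φ(353) = 353 − 1 = 352.
φ(571) = 571 − 1 = 570.
φ(459362077) = 42 × 52 × 352 × 570 = 438197760.

438197760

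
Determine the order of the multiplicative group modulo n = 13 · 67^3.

3555288

φ(13) = 13 − 1 = 12.
φ(67^3) = 67^2·(67−1) = 4489·66 = 296274.
Multiply: 12 · 296274 = 3555288.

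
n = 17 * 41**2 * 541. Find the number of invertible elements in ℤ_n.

φ(15460157) = 15460157 · (1 − 1/17) · (1 − 1/41) · (1 − 1/541)
       = 15460157 · 345600/377077 = 14169600.

14169600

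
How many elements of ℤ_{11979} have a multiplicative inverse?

7260

Prime factorization: 11979 = 3^2 * 11^3.
φ(11979) = 11979 · (1 − 1/3) · (1 − 1/11)
       = 11979 · 20/33 = 7260.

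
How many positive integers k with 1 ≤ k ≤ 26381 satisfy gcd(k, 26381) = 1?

23760

Prime factorization: 26381 = 23 · 31 · 37.
φ(23) = 23 − 1 = 22.
φ(31) = 31 − 1 = 30.
φ(37) = 37 − 1 = 36.
Since φ is multiplicative, φ(26381) = 22 · 30 · 36 = 23760.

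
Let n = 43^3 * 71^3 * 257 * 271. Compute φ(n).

φ(43^3) = 43^3 − 43^2 = 79507 − 1849 = 77658.
φ(71^3) = 71^2·(71−1) = 5041·70 = 352870.
φ(257) = 257 − 1 = 256.
φ(271) = 271 − 1 = 270.
φ(1981904971643419) = 77658 × 352870 × 256 × 270 = 1894107695155200.

1894107695155200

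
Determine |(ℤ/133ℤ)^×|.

108

First factor: 133 = 7 × 19.
φ(7) = 7 − 1 = 6.
φ(19) = 19 − 1 = 18.
φ(133) = 6 × 18 = 108.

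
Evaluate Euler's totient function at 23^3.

11638

φ(23^3) = 23^2·(23−1) = 529·22 = 11638.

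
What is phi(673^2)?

452256

φ(452929) = 452929 · (1 − 1/673)
       = 452929 · 672/673 = 452256.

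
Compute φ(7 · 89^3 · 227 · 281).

264655184640

φ(7) = 7 − 1 = 6.
φ(89^3) = 89^3 − 89^2 = 704969 − 7921 = 697048.
φ(227) = 227 − 1 = 226.
φ(281) = 281 − 1 = 280.
Multiply: 6 · 697048 · 226 · 280 = 264655184640.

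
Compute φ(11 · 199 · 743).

1469160

φ(1626427) = 1626427 · (1 − 1/11) · (1 − 1/199) · (1 − 1/743)
       = 1626427 · 1469160/1626427 = 1469160.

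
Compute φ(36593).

First factor: 36593 = 23 * 37 * 43.
φ(23) = 23 − 1 = 22.
φ(37) = 37 − 1 = 36.
φ(43) = 43 − 1 = 42.
φ(36593) = 22 × 36 × 42 = 33264.

33264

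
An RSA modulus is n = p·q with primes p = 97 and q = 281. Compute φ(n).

26880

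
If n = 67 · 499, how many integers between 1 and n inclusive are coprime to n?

φ(67) = 67 − 1 = 66.
φ(499) = 499 − 1 = 498.
Since φ is multiplicative, φ(33433) = 66 · 498 = 32868.

32868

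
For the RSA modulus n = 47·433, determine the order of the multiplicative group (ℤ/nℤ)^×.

φ(pq) = (p−1)(q−1) = 46 · 432 = 19872.

19872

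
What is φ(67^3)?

296274

φ(300763) = 300763 · (1 − 1/67)
       = 300763 · 66/67 = 296274.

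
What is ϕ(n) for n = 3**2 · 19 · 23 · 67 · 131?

20386080

φ(34519941) = 34519941 · (1 − 1/3) · (1 − 1/19) · (1 − 1/23) · (1 − 1/67) · (1 − 1/131)
       = 34519941 · 6795360/11506647 = 20386080.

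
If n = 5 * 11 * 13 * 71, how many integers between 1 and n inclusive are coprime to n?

33600

φ(50765) = 50765 · (1 − 1/5) · (1 − 1/11) · (1 − 1/13) · (1 − 1/71)
       = 50765 · 33600/50765 = 33600.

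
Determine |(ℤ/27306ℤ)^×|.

8640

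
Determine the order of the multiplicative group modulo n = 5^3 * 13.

1200

φ(1625) = 1625 · (1 − 1/5) · (1 − 1/13)
       = 1625 · 48/65 = 1200.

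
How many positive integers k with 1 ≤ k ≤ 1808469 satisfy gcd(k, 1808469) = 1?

1048320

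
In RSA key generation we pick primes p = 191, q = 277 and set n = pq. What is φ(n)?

52440

φ(52907) = 52907 · (1 − 1/191) · (1 − 1/277)
       = 52907 · 52440/52907 = 52440.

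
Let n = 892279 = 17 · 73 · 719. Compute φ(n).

827136

φ(892279) = 892279 · (1 − 1/17) · (1 − 1/73) · (1 − 1/719)
       = 892279 · 827136/892279 = 827136.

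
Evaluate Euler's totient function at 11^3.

φ(1331) = 1331 · (1 − 1/11)
       = 1331 · 10/11 = 1210.

1210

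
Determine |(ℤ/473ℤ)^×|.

473 = 11 · 43.
φ(11) = 11 − 1 = 10.
φ(43) = 43 − 1 = 42.
Multiply: 10 · 42 = 420.

420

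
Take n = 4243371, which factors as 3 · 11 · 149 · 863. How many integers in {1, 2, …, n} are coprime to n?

φ(4243371) = 4243371 · (1 − 1/3) · (1 − 1/11) · (1 − 1/149) · (1 − 1/863)
       = 4243371 · 2551520/4243371 = 2551520.

2551520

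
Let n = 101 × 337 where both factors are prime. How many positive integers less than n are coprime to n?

φ(34037) = 34037 · (1 − 1/101) · (1 − 1/337)
       = 34037 · 33600/34037 = 33600.

33600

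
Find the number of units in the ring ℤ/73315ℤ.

First factor: 73315 = 5 * 11 * 31 * 43.
φ(73315) = 73315 · (1 − 1/5) · (1 − 1/11) · (1 − 1/31) · (1 − 1/43)
       = 73315 · 50400/73315 = 50400.

50400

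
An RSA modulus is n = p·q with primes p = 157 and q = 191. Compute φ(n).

29640

For distinct primes, φ(pq) = (p−1)(q−1) = 156 × 190 = 29640.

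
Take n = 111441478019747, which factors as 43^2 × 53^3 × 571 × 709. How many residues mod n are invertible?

φ(43^2) = 43^1·(43−1) = 43·42 = 1806.
φ(53^3) = 53^2·(53−1) = 2809·52 = 146068.
φ(571) = 571 − 1 = 570.
φ(709) = 709 − 1 = 708.
φ(111441478019747) = 1806 × 146068 × 570 × 708 = 106458646956480.

106458646956480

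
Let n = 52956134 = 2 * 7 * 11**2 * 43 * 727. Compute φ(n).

20124720

φ(52956134) = 52956134 · (1 − 1/2) · (1 − 1/7) · (1 − 1/11) · (1 − 1/43) · (1 − 1/727)
       = 52956134 · 1829520/4814194 = 20124720.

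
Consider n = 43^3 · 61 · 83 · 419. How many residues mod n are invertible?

φ(43^3) = 43^2·(43−1) = 1849·42 = 77658.
φ(61) = 61 − 1 = 60.
φ(83) = 83 − 1 = 82.
φ(419) = 419 − 1 = 418.
Since φ is multiplicative, φ(168665911279) = 77658 · 60 · 82 · 418 = 159708336480.

159708336480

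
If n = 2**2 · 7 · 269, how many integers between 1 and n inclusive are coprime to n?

3216

φ(2^2) = 2^2 − 2^1 = 4 − 2 = 2.
φ(7) = 7 − 1 = 6.
φ(269) = 269 − 1 = 268.
Since φ is multiplicative, φ(7532) = 2 · 6 · 268 = 3216.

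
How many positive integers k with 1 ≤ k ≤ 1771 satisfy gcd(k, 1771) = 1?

First factor: 1771 = 7 · 11 · 23.
φ(7) = 7 − 1 = 6.
φ(11) = 11 − 1 = 10.
φ(23) = 23 − 1 = 22.
φ(1771) = 6 × 10 × 22 = 1320.

1320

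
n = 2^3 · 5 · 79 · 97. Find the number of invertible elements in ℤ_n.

119808

φ(2^3) = 2^3 − 2^2 = 8 − 4 = 4.
φ(5) = 5 − 1 = 4.
φ(79) = 79 − 1 = 78.
φ(97) = 97 − 1 = 96.
Since φ is multiplicative, φ(306520) = 4 · 4 · 78 · 96 = 119808.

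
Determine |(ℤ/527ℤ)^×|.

480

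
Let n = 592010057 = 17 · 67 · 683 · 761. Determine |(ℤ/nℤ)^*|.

547345920

φ(592010057) = 592010057 · (1 − 1/17) · (1 − 1/67) · (1 − 1/683) · (1 − 1/761)
       = 592010057 · 547345920/592010057 = 547345920.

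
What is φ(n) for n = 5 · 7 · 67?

1584

φ(2345) = 2345 · (1 − 1/5) · (1 − 1/7) · (1 − 1/67)
       = 2345 · 1584/2345 = 1584.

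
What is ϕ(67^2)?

φ(67^2) = 67^1·(67−1) = 67·66 = 4422.

4422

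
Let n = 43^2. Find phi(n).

1806

φ(43^2) = 43^2 − 43^1 = 1849 − 43 = 1806.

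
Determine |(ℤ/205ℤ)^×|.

160

First factor: 205 = 5 * 41.
φ(5) = 5 − 1 = 4.
φ(41) = 41 − 1 = 40.
φ(205) = 4 × 40 = 160.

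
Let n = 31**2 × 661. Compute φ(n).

613800

φ(635221) = 635221 · (1 − 1/31) · (1 − 1/661)
       = 635221 · 19800/20491 = 613800.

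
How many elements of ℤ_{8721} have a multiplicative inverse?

First factor: 8721 = 3^3 · 17 · 19.
φ(8721) = 8721 · (1 − 1/3) · (1 − 1/17) · (1 − 1/19)
       = 8721 · 576/969 = 5184.

5184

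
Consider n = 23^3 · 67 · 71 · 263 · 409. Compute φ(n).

5747537093760

φ(23^3) = 23^2·(23−1) = 529·22 = 11638.
φ(67) = 67 − 1 = 66.
φ(71) = 71 − 1 = 70.
φ(263) = 263 − 1 = 262.
φ(409) = 409 − 1 = 408.
φ(6225807896573) = 11638 × 66 × 70 × 262 × 408 = 5747537093760.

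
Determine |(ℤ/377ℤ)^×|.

336

Prime factorization: 377 = 13 · 29.
φ(13) = 13 − 1 = 12.
φ(29) = 29 − 1 = 28.
Multiply: 12 · 28 = 336.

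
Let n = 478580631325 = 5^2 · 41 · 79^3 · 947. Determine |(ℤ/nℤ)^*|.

φ(478580631325) = 478580631325 · (1 − 1/5) · (1 − 1/41) · (1 − 1/79) · (1 − 1/947)
       = 478580631325 · 11806080/15336665 = 368408726400.

368408726400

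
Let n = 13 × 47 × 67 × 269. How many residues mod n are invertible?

9763776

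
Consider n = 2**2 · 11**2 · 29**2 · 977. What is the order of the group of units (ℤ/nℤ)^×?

φ(2^2) = 2^2 − 2^1 = 4 − 2 = 2.
φ(11^2) = 11^1·(11−1) = 11·10 = 110.
φ(29^2) = 29^2 − 29^1 = 841 − 29 = 812.
φ(977) = 977 − 1 = 976.
φ(397681988) = 2 × 110 × 812 × 976 = 174352640.

174352640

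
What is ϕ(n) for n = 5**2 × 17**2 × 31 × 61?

9792000

φ(13662475) = 13662475 · (1 − 1/5) · (1 − 1/17) · (1 − 1/31) · (1 − 1/61)
       = 13662475 · 115200/160735 = 9792000.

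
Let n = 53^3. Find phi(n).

146068

φ(53^3) = 53^2·(53−1) = 2809·52 = 146068.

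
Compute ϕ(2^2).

φ(4) = 4 · (1 − 1/2)
       = 4 · 1/2 = 2.

2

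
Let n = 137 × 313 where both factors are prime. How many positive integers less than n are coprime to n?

42432

For distinct primes, φ(pq) = (p−1)(q−1) = 136 × 312 = 42432.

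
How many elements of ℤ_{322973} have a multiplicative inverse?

254016

322973 = 7 · 29 · 37 · 43.
φ(7) = 7 − 1 = 6.
φ(29) = 29 − 1 = 28.
φ(37) = 37 − 1 = 36.
φ(43) = 43 − 1 = 42.
Multiply: 6 · 28 · 36 · 42 = 254016.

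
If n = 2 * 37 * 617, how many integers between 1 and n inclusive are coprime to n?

22176

φ(45658) = 45658 · (1 − 1/2) · (1 − 1/37) · (1 − 1/617)
       = 45658 · 22176/45658 = 22176.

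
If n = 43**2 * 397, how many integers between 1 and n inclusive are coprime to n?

715176

φ(734053) = 734053 · (1 − 1/43) · (1 − 1/397)
       = 734053 · 16632/17071 = 715176.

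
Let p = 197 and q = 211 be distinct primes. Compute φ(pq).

φ(197) = 197 − 1 = 196.
φ(211) = 211 − 1 = 210.
φ(41567) = 196 × 210 = 41160.

41160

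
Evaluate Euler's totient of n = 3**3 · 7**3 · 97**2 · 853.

41985796608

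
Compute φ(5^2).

φ(25) = 25 · (1 − 1/5)
       = 25 · 4/5 = 20.

20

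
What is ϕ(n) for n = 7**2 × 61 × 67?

φ(200263) = 200263 · (1 − 1/7) · (1 − 1/61) · (1 − 1/67)
       = 200263 · 23760/28609 = 166320.

166320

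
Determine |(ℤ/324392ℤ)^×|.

Prime factorization: 324392 = 2^3 * 23 * 41 * 43.
φ(324392) = 324392 · (1 − 1/2) · (1 − 1/23) · (1 − 1/41) · (1 − 1/43)
       = 324392 · 36960/81098 = 147840.

147840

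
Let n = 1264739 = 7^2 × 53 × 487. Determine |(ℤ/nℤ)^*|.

1061424

φ(7^2) = 7^1·(7−1) = 7·6 = 42.
φ(53) = 53 − 1 = 52.
φ(487) = 487 − 1 = 486.
Since φ is multiplicative, φ(1264739) = 42 · 52 · 486 = 1061424.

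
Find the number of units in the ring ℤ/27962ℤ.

Prime factorization: 27962 = 2 · 11 · 31 · 41.
φ(2) = 2 − 1 = 1.
φ(11) = 11 − 1 = 10.
φ(31) = 31 − 1 = 30.
φ(41) = 41 − 1 = 40.
φ(27962) = 1 × 10 × 30 × 40 = 12000.

12000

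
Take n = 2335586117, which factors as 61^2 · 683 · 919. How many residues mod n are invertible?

2291438160

φ(2335586117) = 2335586117 · (1 − 1/61) · (1 − 1/683) · (1 − 1/919)
       = 2335586117 · 37564560/38288297 = 2291438160.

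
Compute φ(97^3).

903264

φ(97^3) = 97^3 − 97^2 = 912673 − 9409 = 903264.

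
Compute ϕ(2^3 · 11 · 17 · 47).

φ(70312) = 70312 · (1 − 1/2) · (1 − 1/11) · (1 − 1/17) · (1 − 1/47)
       = 70312 · 7360/17578 = 29440.

29440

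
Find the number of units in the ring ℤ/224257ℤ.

181440

Prime factorization: 224257 = 11 · 19 · 29 · 37.
φ(224257) = 224257 · (1 − 1/11) · (1 − 1/19) · (1 − 1/29) · (1 − 1/37)
       = 224257 · 181440/224257 = 181440.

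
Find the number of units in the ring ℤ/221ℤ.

192

First factor: 221 = 13 · 17.
φ(13) = 13 − 1 = 12.
φ(17) = 17 − 1 = 16.
φ(221) = 12 × 16 = 192.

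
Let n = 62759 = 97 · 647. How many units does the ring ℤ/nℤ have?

62016

φ(62759) = 62759 · (1 − 1/97) · (1 − 1/647)
       = 62759 · 62016/62759 = 62016.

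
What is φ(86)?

42

Factor 86: 86 = 2 · 43.
φ(2) = 2 − 1 = 1.
φ(43) = 43 − 1 = 42.
Since φ is multiplicative, φ(86) = 1 · 42 = 42.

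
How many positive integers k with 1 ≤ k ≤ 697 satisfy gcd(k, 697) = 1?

697 = 17 * 41.
φ(697) = 697 · (1 − 1/17) · (1 − 1/41)
       = 697 · 640/697 = 640.

640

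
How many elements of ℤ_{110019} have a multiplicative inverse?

110019 = 3 × 7 × 13^2 × 31.
φ(3) = 3 − 1 = 2.
φ(7) = 7 − 1 = 6.
φ(13^2) = 13^2 − 13^1 = 169 − 13 = 156.
φ(31) = 31 − 1 = 30.
Multiply: 2 · 6 · 156 · 30 = 56160.

56160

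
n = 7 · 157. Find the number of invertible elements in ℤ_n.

φ(1099) = 1099 · (1 − 1/7) · (1 − 1/157)
       = 1099 · 936/1099 = 936.

936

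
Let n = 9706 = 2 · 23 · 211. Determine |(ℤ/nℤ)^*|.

4620

φ(2) = 2 − 1 = 1.
φ(23) = 23 − 1 = 22.
φ(211) = 211 − 1 = 210.
φ(9706) = 1 × 22 × 210 = 4620.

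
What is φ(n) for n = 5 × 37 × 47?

φ(8695) = 8695 · (1 − 1/5) · (1 − 1/37) · (1 − 1/47)
       = 8695 · 6624/8695 = 6624.

6624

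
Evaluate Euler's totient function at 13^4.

26364

φ(13^4) = 13^3·(13−1) = 2197·12 = 26364.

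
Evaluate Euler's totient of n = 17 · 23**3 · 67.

φ(17) = 17 − 1 = 16.
φ(23^3) = 23^2·(23−1) = 529·22 = 11638.
φ(67) = 67 − 1 = 66.
Since φ is multiplicative, φ(13858213) = 16 · 11638 · 66 = 12289728.

12289728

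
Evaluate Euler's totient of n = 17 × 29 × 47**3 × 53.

φ(2712791167) = 2712791167 · (1 − 1/17) · (1 − 1/29) · (1 − 1/47) · (1 − 1/53)
       = 2712791167 · 1071616/1228063 = 2367199744.

2367199744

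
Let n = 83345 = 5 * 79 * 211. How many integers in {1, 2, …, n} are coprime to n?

φ(83345) = 83345 · (1 − 1/5) · (1 − 1/79) · (1 − 1/211)
       = 83345 · 65520/83345 = 65520.

65520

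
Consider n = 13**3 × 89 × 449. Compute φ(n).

φ(87794317) = 87794317 · (1 − 1/13) · (1 − 1/89) · (1 − 1/449)
       = 87794317 · 473088/519493 = 79951872.

79951872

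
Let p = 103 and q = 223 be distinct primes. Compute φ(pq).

φ(103) = 103 − 1 = 102.
φ(223) = 223 − 1 = 222.
φ(22969) = 102 × 222 = 22644.

22644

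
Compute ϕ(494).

Prime factorization: 494 = 2 * 13 * 19.
φ(494) = 494 · (1 − 1/2) · (1 − 1/13) · (1 − 1/19)
       = 494 · 216/494 = 216.

216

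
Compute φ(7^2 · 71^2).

208740

φ(7^2) = 7^1·(7−1) = 7·6 = 42.
φ(71^2) = 71^2 − 71^1 = 5041 − 71 = 4970.
Since φ is multiplicative, φ(247009) = 42 · 4970 = 208740.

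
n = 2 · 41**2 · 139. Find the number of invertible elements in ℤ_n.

226320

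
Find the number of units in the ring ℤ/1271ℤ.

Factor 1271: 1271 = 31 × 41.
φ(1271) = 1271 · (1 − 1/31) · (1 − 1/41)
       = 1271 · 1200/1271 = 1200.

1200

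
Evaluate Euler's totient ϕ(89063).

74880

Prime factorization: 89063 = 13**2 · 17 · 31.
φ(89063) = 89063 · (1 − 1/13) · (1 − 1/17) · (1 − 1/31)
       = 89063 · 5760/6851 = 74880.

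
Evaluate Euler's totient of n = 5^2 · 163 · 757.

φ(5^2) = 5^2 − 5^1 = 25 − 5 = 20.
φ(163) = 163 − 1 = 162.
φ(757) = 757 − 1 = 756.
Since φ is multiplicative, φ(3084775) = 20 · 162 · 756 = 2449440.

2449440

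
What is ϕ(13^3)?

φ(2197) = 2197 · (1 − 1/13)
       = 2197 · 12/13 = 2028.

2028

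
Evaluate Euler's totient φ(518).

Prime factorization: 518 = 2 * 7 * 37.
φ(2) = 2 − 1 = 1.
φ(7) = 7 − 1 = 6.
φ(37) = 37 − 1 = 36.
φ(518) = 1 × 6 × 36 = 216.

216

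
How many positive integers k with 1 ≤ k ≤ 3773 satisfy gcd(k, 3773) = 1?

2940

Factor 3773: 3773 = 7**3 * 11.
φ(7^3) = 7^2·(7−1) = 49·6 = 294.
φ(11) = 11 − 1 = 10.
Since φ is multiplicative, φ(3773) = 294 · 10 = 2940.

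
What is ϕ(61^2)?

φ(3721) = 3721 · (1 − 1/61)
       = 3721 · 60/61 = 3660.

3660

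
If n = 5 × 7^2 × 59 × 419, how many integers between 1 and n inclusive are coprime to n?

4072992

φ(5) = 5 − 1 = 4.
φ(7^2) = 7^1·(7−1) = 7·6 = 42.
φ(59) = 59 − 1 = 58.
φ(419) = 419 − 1 = 418.
φ(6056645) = 4 × 42 × 58 × 418 = 4072992.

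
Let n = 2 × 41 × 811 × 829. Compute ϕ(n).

φ(55130158) = 55130158 · (1 − 1/2) · (1 − 1/41) · (1 − 1/811) · (1 − 1/829)
       = 55130158 · 26827200/55130158 = 26827200.

26827200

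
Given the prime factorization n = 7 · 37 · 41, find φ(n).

φ(7) = 7 − 1 = 6.
φ(37) = 37 − 1 = 36.
φ(41) = 41 − 1 = 40.
Since φ is multiplicative, φ(10619) = 6 · 36 · 40 = 8640.

8640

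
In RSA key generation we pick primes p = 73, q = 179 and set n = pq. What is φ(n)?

12816

φ(n) = (p − 1)(q − 1) = (73−1)(179−1) = 72·178 = 12816.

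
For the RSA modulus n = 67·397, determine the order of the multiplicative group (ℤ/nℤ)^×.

For distinct primes, φ(pq) = (p−1)(q−1) = 66 × 396 = 26136.

26136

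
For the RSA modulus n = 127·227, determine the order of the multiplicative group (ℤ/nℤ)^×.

28476

φ(n) = (p − 1)(q − 1) = (127−1)(227−1) = 126·226 = 28476.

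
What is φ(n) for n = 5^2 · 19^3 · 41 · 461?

φ(5^2) = 5^1·(5−1) = 5·4 = 20.
φ(19^3) = 19^2·(19−1) = 361·18 = 6498.
φ(41) = 41 − 1 = 40.
φ(461) = 461 − 1 = 460.
Multiply: 20 · 6498 · 40 · 460 = 2391264000.

2391264000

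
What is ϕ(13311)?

Factor 13311: 13311 = 3^3 * 17 * 29.
φ(3^3) = 3^2·(3−1) = 9·2 = 18.
φ(17) = 17 − 1 = 16.
φ(29) = 29 − 1 = 28.
φ(13311) = 18 × 16 × 28 = 8064.

8064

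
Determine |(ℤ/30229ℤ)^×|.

Factor 30229: 30229 = 19 × 37 × 43.
φ(19) = 19 − 1 = 18.
φ(37) = 37 − 1 = 36.
φ(43) = 43 − 1 = 42.
Since φ is multiplicative, φ(30229) = 18 · 36 · 42 = 27216.

27216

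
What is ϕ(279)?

First factor: 279 = 3**2 · 31.
φ(279) = 279 · (1 − 1/3) · (1 − 1/31)
       = 279 · 60/93 = 180.

180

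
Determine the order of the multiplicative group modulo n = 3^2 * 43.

252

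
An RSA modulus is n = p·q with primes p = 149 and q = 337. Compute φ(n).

49728

φ(n) = (p − 1)(q − 1) = (149−1)(337−1) = 148·336 = 49728.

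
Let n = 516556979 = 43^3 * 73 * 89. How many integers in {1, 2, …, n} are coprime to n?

492041088

φ(516556979) = 516556979 · (1 − 1/43) · (1 − 1/73) · (1 − 1/89)
       = 516556979 · 266112/279371 = 492041088.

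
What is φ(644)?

264

Factor 644: 644 = 2**2 · 7 · 23.
φ(644) = 644 · (1 − 1/2) · (1 − 1/7) · (1 − 1/23)
       = 644 · 132/322 = 264.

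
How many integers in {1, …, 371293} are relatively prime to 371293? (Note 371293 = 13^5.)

342732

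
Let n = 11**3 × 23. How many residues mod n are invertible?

26620

φ(30613) = 30613 · (1 − 1/11) · (1 − 1/23)
       = 30613 · 220/253 = 26620.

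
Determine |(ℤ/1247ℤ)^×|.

1176

Prime factorization: 1247 = 29 × 43.
φ(29) = 29 − 1 = 28.
φ(43) = 43 − 1 = 42.
φ(1247) = 28 × 42 = 1176.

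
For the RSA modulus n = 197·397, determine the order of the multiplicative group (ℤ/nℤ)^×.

77616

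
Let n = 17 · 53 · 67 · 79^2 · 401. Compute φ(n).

φ(151076929247) = 151076929247 · (1 − 1/17) · (1 − 1/53) · (1 − 1/67) · (1 − 1/79) · (1 − 1/401)
       = 151076929247 · 1713254400/1912366193 = 135347097600.

135347097600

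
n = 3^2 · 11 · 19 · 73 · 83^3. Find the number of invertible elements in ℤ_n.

φ(78513788331) = 78513788331 · (1 − 1/3) · (1 − 1/11) · (1 − 1/19) · (1 − 1/73) · (1 − 1/83)
       = 78513788331 · 2125440/3798993 = 43926468480.

43926468480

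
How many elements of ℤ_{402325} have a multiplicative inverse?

First factor: 402325 = 5**2 · 7 · 11**2 · 19.
φ(402325) = 402325 · (1 − 1/5) · (1 − 1/7) · (1 − 1/11) · (1 − 1/19)
       = 402325 · 4320/7315 = 237600.

237600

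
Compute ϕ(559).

504

Prime factorization: 559 = 13 × 43.
φ(559) = 559 · (1 − 1/13) · (1 − 1/43)
       = 559 · 504/559 = 504.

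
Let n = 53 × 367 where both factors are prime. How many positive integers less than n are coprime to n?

φ(19451) = 19451 · (1 − 1/53) · (1 − 1/367)
       = 19451 · 19032/19451 = 19032.

19032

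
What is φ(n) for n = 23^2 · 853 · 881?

379378560

φ(397539797) = 397539797 · (1 − 1/23) · (1 − 1/853) · (1 − 1/881)
       = 397539797 · 16494720/17284339 = 379378560.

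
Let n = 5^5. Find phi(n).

2500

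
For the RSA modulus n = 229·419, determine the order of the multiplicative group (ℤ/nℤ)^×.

95304

φ(95951) = 95951 · (1 − 1/229) · (1 − 1/419)
       = 95951 · 95304/95951 = 95304.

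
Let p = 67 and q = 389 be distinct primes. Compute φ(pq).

25608

φ(67) = 67 − 1 = 66.
φ(389) = 389 − 1 = 388.
Since φ is multiplicative, φ(26063) = 66 · 388 = 25608.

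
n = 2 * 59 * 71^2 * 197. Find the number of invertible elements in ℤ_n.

φ(117183086) = 117183086 · (1 − 1/2) · (1 − 1/59) · (1 − 1/71) · (1 − 1/197)
       = 117183086 · 795760/1650466 = 56498960.

56498960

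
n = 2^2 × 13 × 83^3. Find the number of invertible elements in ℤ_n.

13557552

φ(2^2) = 2^1·(2−1) = 2·1 = 2.
φ(13) = 13 − 1 = 12.
φ(83^3) = 83^2·(83−1) = 6889·82 = 564898.
φ(29732924) = 2 × 12 × 564898 = 13557552.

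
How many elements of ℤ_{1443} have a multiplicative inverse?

864

Prime factorization: 1443 = 3 × 13 × 37.
φ(1443) = 1443 · (1 − 1/3) · (1 − 1/13) · (1 − 1/37)
       = 1443 · 864/1443 = 864.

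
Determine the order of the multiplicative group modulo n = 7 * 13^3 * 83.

φ(1276457) = 1276457 · (1 − 1/7) · (1 − 1/13) · (1 − 1/83)
       = 1276457 · 5904/7553 = 997776.

997776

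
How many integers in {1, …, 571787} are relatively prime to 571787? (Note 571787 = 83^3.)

564898

φ(571787) = 571787 · (1 − 1/83)
       = 571787 · 82/83 = 564898.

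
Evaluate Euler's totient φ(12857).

11088

Prime factorization: 12857 = 13 × 23 × 43.
φ(13) = 13 − 1 = 12.
φ(23) = 23 − 1 = 22.
φ(43) = 43 − 1 = 42.
Since φ is multiplicative, φ(12857) = 12 · 22 · 42 = 11088.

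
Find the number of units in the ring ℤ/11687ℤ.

Prime factorization: 11687 = 13 · 29 · 31.
φ(13) = 13 − 1 = 12.
φ(29) = 29 − 1 = 28.
φ(31) = 31 − 1 = 30.
Since φ is multiplicative, φ(11687) = 12 · 28 · 30 = 10080.

10080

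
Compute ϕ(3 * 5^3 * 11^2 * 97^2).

204864000

φ(3) = 3 − 1 = 2.
φ(5^3) = 5^2·(5−1) = 25·4 = 100.
φ(11^2) = 11^1·(11−1) = 11·10 = 110.
φ(97^2) = 97^2 − 97^1 = 9409 − 97 = 9312.
Multiply: 2 · 100 · 110 · 9312 = 204864000.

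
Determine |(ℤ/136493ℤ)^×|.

136493 = 7 · 17 · 31 · 37.
φ(136493) = 136493 · (1 − 1/7) · (1 − 1/17) · (1 − 1/31) · (1 − 1/37)
       = 136493 · 103680/136493 = 103680.

103680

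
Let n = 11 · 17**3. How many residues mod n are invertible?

46240

φ(54043) = 54043 · (1 − 1/11) · (1 − 1/17)
       = 54043 · 160/187 = 46240.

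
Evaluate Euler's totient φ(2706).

First factor: 2706 = 2 · 3 · 11 · 41.
φ(2) = 2 − 1 = 1.
φ(3) = 3 − 1 = 2.
φ(11) = 11 − 1 = 10.
φ(41) = 41 − 1 = 40.
Multiply: 1 · 2 · 10 · 40 = 800.

800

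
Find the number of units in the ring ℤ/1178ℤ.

First factor: 1178 = 2 · 19 · 31.
φ(1178) = 1178 · (1 − 1/2) · (1 − 1/19) · (1 − 1/31)
       = 1178 · 540/1178 = 540.

540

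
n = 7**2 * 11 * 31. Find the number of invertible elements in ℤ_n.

φ(7^2) = 7^2 − 7^1 = 49 − 7 = 42.
φ(11) = 11 − 1 = 10.
φ(31) = 31 − 1 = 30.
φ(16709) = 42 × 10 × 30 = 12600.

12600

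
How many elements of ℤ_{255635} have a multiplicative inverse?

188160

Prime factorization: 255635 = 5 · 29 · 41 · 43.
φ(255635) = 255635 · (1 − 1/5) · (1 − 1/29) · (1 − 1/41) · (1 − 1/43)
       = 255635 · 188160/255635 = 188160.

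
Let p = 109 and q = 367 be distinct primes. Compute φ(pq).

φ(109) = 109 − 1 = 108.
φ(367) = 367 − 1 = 366.
φ(40003) = 108 × 366 = 39528.

39528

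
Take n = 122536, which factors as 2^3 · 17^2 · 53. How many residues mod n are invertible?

56576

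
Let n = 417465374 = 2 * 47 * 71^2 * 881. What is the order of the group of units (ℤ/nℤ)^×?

201185600

φ(417465374) = 417465374 · (1 − 1/2) · (1 − 1/47) · (1 − 1/71) · (1 − 1/881)
       = 417465374 · 2833600/5879794 = 201185600.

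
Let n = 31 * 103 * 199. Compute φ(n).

φ(31) = 31 − 1 = 30.
φ(103) = 103 − 1 = 102.
φ(199) = 199 − 1 = 198.
φ(635407) = 30 × 102 × 198 = 605880.

605880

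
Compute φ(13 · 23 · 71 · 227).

4176480

φ(4818983) = 4818983 · (1 − 1/13) · (1 − 1/23) · (1 − 1/71) · (1 − 1/227)
       = 4818983 · 4176480/4818983 = 4176480.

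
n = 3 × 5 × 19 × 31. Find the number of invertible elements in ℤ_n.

4320

φ(3) = 3 − 1 = 2.
φ(5) = 5 − 1 = 4.
φ(19) = 19 − 1 = 18.
φ(31) = 31 − 1 = 30.
Multiply: 2 · 4 · 18 · 30 = 4320.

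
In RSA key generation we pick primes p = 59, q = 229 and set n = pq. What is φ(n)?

φ(pq) = (p−1)(q−1) = 58 · 228 = 13224.

13224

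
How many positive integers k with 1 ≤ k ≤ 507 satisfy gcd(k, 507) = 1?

312

First factor: 507 = 3 × 13^2.
φ(3) = 3 − 1 = 2.
φ(13^2) = 13^1·(13−1) = 13·12 = 156.
Since φ is multiplicative, φ(507) = 2 · 156 = 312.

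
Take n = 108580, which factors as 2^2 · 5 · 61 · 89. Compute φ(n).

φ(2^2) = 2^1·(2−1) = 2·1 = 2.
φ(5) = 5 − 1 = 4.
φ(61) = 61 − 1 = 60.
φ(89) = 89 − 1 = 88.
Multiply: 2 · 4 · 60 · 88 = 42240.

42240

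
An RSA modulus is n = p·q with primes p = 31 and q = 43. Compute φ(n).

1260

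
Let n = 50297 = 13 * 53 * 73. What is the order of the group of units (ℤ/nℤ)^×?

φ(13) = 13 − 1 = 12.
φ(53) = 53 − 1 = 52.
φ(73) = 73 − 1 = 72.
Since φ is multiplicative, φ(50297) = 12 · 52 · 72 = 44928.

44928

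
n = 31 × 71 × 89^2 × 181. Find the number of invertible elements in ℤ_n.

2960496000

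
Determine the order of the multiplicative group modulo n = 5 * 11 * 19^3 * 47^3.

26411510880

φ(39166707635) = 39166707635 · (1 − 1/5) · (1 − 1/11) · (1 − 1/19) · (1 − 1/47)
       = 39166707635 · 33120/49115 = 26411510880.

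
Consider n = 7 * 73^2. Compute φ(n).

φ(37303) = 37303 · (1 − 1/7) · (1 − 1/73)
       = 37303 · 432/511 = 31536.

31536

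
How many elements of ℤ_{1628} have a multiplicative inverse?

Prime factorization: 1628 = 2**2 · 11 · 37.
φ(2^2) = 2^1·(2−1) = 2·1 = 2.
φ(11) = 11 − 1 = 10.
φ(37) = 37 − 1 = 36.
φ(1628) = 2 × 10 × 36 = 720.

720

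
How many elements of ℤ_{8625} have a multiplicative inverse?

First factor: 8625 = 3 · 5^3 · 23.
φ(3) = 3 − 1 = 2.
φ(5^3) = 5^2·(5−1) = 25·4 = 100.
φ(23) = 23 − 1 = 22.
φ(8625) = 2 × 100 × 22 = 4400.

4400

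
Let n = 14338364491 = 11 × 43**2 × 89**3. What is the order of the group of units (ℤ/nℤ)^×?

12588686880

φ(14338364491) = 14338364491 · (1 − 1/11) · (1 − 1/43) · (1 − 1/89)
       = 14338364491 · 36960/42097 = 12588686880.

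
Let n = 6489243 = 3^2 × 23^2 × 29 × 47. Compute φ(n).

φ(6489243) = 6489243 · (1 − 1/3) · (1 − 1/23) · (1 − 1/29) · (1 − 1/47)
       = 6489243 · 56672/94047 = 3910368.

3910368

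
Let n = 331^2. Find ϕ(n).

109230

φ(109561) = 109561 · (1 − 1/331)
       = 109561 · 330/331 = 109230.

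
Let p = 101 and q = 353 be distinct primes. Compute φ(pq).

φ(pq) = (p−1)(q−1) = 100 · 352 = 35200.

35200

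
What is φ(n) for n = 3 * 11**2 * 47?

φ(3) = 3 − 1 = 2.
φ(11^2) = 11^2 − 11^1 = 121 − 11 = 110.
φ(47) = 47 − 1 = 46.
φ(17061) = 2 × 110 × 46 = 10120.

10120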